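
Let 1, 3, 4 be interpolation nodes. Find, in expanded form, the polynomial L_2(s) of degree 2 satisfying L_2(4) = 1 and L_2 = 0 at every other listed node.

L_2(s) = (1/3)s^2 - (4/3)s + 1

L_2(s) = (s - 1)(s - 3) / [(3)·(1)]
       = (s^2 - 4s + 3) / (3)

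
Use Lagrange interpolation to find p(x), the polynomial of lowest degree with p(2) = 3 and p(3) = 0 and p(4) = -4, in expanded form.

p(x) = -(1/2)x^2 - (1/2)x + 6

Build the Lagrange basis polynomials:
L_0(x) = (x - 3)(x - 4) / [2] = (1/2)x^2 - (7/2)x + 6
L_1(x) = (x - 2)(x - 4) / [-1] = -x^2 + 6x - 8
L_2(x) = (x - 2)(x - 3) / [2] = (1/2)x^2 - (5/2)x + 3
p(x) = 3·L_0 + 0·L_1 + (-4)·L_2
  3·L_0(x) = (3/2)x^2 - (21/2)x + 18
  0·L_1(x) = 0
  (-4)·L_2(x) = -2x^2 + 10x - 12
Adding term by term: -(1/2)x^2 - (1/2)x + 6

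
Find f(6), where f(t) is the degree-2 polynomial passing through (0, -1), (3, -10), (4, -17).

-37

Evaluate each Lagrange basis at t = 6:
L_0(6) = (3)·(2)/[(-3)·(-4)] = 1/2
L_1(6) = (6)·(2)/[(3)·(-1)] = -4
L_2(6) = (6)·(3)/[(4)·(1)] = 9/2
Sum: (-1)·(1/2) + (-10)·(-4) + (-17)·(9/2) = -37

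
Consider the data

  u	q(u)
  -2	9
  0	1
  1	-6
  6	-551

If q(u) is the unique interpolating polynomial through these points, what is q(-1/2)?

Evaluate each Lagrange basis at u = -1/2:
L_0(-1/2) = (-1/2)·(-3/2)·(-13/2)/[(-2)·(-3)·(-8)] = 13/128
L_1(-1/2) = (3/2)·(-3/2)·(-13/2)/[(2)·(-1)·(-6)] = 39/32
L_2(-1/2) = (3/2)·(-1/2)·(-13/2)/[(3)·(1)·(-5)] = -13/40
L_3(-1/2) = (3/2)·(-1/2)·(-3/2)/[(8)·(6)·(5)] = 3/640
Sum: 9·(13/128) + 1·(39/32) + (-6)·(-13/40) + (-551)·(3/640) = 3/2

3/2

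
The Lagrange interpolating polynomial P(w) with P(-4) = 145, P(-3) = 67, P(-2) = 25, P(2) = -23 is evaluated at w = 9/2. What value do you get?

-797/4

Evaluate each Lagrange basis at w = 9/2:
L_0(9/2) = (15/2)·(13/2)·(5/2)/[(-1)·(-2)·(-6)] = -325/32
L_1(9/2) = (17/2)·(13/2)·(5/2)/[(1)·(-1)·(-5)] = 221/8
L_2(9/2) = (17/2)·(15/2)·(5/2)/[(2)·(1)·(-4)] = -1275/64
L_3(9/2) = (17/2)·(15/2)·(13/2)/[(6)·(5)·(4)] = 221/64
Sum: 145·(-325/32) + 67·(221/8) + 25·(-1275/64) + (-23)·(221/64) = -797/4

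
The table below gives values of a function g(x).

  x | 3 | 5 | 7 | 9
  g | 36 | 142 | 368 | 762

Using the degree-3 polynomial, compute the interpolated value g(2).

13

Using Newton's divided-difference form:
g[3,5] = (142 - 36) / (5 - 3) = 53
g[5,7] = (368 - 142) / (7 - 5) = 113
g[7,9] = (762 - 368) / (9 - 7) = 197
g[3,5,7] = (113 - 53) / (7 - 3) = 15
g[5,7,9] = (197 - 113) / (9 - 5) = 21
g[3,5,7,9] = (21 - 15) / (9 - 3) = 1
g(2) = 36 + 53·(-1) + 15·(-1)·(-3) + 1·(-1)·(-3)·(-5) = 13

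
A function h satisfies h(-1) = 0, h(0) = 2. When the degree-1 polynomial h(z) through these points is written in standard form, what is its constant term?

2

Build the Lagrange basis polynomials:
L_0(z) = z / [-1] = -z
L_1(z) = (z + 1) / [1] = z + 1
h(z) = 0·L_0 + 2·L_1
Only the constant term is needed; take it from each L_i and combine:
0·(0) + 2·(1) = 2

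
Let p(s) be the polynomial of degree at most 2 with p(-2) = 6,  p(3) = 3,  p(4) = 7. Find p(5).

188/15

L_0(5) = (2)·(1)/[(-5)·(-6)] = 1/15
L_1(5) = (7)·(1)/[(5)·(-1)] = -7/5
L_2(5) = (7)·(2)/[(6)·(1)] = 7/3
Sum: 6·(1/15) + 3·(-7/5) + 7·(7/3) = 188/15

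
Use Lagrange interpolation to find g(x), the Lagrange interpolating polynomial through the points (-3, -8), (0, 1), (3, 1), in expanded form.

g(x) = -(1/2)x^2 + (3/2)x + 1

Build the Lagrange basis polynomials:
L_0(x) = x(x - 3) / [18] = (1/18)x^2 - (1/6)x
L_1(x) = (x + 3)(x - 3) / [-9] = -(1/9)x^2 + 1
L_2(x) = (x + 3)x / [18] = (1/18)x^2 + (1/6)x
g(x) = (-8)·L_0 + 1·L_1 + 1·L_2
  (-8)·L_0(x) = -(4/9)x^2 + (4/3)x
  1·L_1(x) = -(1/9)x^2 + 1
  1·L_2(x) = (1/18)x^2 + (1/6)x
Adding term by term: -(1/2)x^2 + (3/2)x + 1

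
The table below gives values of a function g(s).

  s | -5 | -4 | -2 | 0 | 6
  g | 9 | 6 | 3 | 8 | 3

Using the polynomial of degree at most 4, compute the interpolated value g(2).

Evaluate each Lagrange basis at s = 2:
L_0(2) = (6)·(4)·(2)·(-4)/[(-1)·(-3)·(-5)·(-11)] = -64/55
L_1(2) = (7)·(4)·(2)·(-4)/[(1)·(-2)·(-4)·(-10)] = 14/5
L_2(2) = (7)·(6)·(2)·(-4)/[(3)·(2)·(-2)·(-8)] = -7/2
L_3(2) = (7)·(6)·(4)·(-4)/[(5)·(4)·(2)·(-6)] = 14/5
L_4(2) = (7)·(6)·(4)·(2)/[(11)·(10)·(8)·(6)] = 7/110
Sum: 9·(-64/55) + 6·(14/5) + 3·(-7/2) + 8·(14/5) + 3·(7/110) = 1013/55

1013/55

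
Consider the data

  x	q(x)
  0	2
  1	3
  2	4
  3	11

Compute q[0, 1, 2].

0

q[0,1] = (3 - 2) / (1 - 0) = 1
q[1,2] = (4 - 3) / (2 - 1) = 1
q[0,1,2] = (1 - 1) / (2 - 0) = 0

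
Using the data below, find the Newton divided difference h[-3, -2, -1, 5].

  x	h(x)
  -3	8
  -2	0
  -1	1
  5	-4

-25/42

h[-3,-2] = (0 - 8) / (-2 - (-3)) = -8
h[-2,-1] = (1 - 0) / (-1 - (-2)) = 1
h[-1,5] = (-4 - 1) / (5 - (-1)) = -5/6
h[-3,-2,-1] = (1 - (-8)) / (-1 - (-3)) = 9/2
h[-2,-1,5] = (-5/6 - 1) / (5 - (-2)) = -11/42
h[-3,-2,-1,5] = (-11/42 - 9/2) / (5 - (-3)) = -25/42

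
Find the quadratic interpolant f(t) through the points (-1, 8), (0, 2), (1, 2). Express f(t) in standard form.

f(t) = 3t^2 - 3t + 2

Build the Lagrange basis polynomials:
L_0(t) = t(t - 1) / [2] = (1/2)t^2 - (1/2)t
L_1(t) = (t + 1)(t - 1) / [-1] = -t^2 + 1
L_2(t) = (t + 1)t / [2] = (1/2)t^2 + (1/2)t
f(t) = 8·L_0 + 2·L_1 + 2·L_2
  8·L_0(t) = 4t^2 - 4t
  2·L_1(t) = -2t^2 + 2
  2·L_2(t) = t^2 + t
Adding term by term: 3t^2 - 3t + 2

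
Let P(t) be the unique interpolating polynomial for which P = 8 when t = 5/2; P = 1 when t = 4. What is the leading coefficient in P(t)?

-14/3

The leading coefficient equals the top divided difference P[5/2,4].
P[5/2,4] = (1 - 8) / (4 - 5/2) = -14/3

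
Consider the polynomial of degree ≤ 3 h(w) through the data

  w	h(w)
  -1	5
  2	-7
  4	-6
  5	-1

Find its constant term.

Build the Lagrange basis polynomials:
L_0(w) = (w - 2)(w - 4)(w - 5) / [-90] = -(1/90)w^3 + (11/90)w^2 - (19/45)w + 4/9
L_1(w) = (w + 1)(w - 4)(w - 5) / [18] = (1/18)w^3 - (4/9)w^2 + (11/18)w + 10/9
L_2(w) = (w + 1)(w - 2)(w - 5) / [-10] = -(1/10)w^3 + (3/5)w^2 - (3/10)w - 1
L_3(w) = (w + 1)(w - 2)(w - 4) / [18] = (1/18)w^3 - (5/18)w^2 + (1/9)w + 4/9
h(w) = 5·L_0 + (-7)·L_1 + (-6)·L_2 + (-1)·L_3
Only the constant term is needed; take it from each L_i and combine:
5·(4/9) + (-7)·(10/9) + (-6)·(-1) + (-1)·(4/9) = 0

0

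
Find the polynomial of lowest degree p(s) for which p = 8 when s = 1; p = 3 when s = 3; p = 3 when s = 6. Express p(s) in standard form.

Newton's divided differences:
p[1,3] = (3 - 8) / (3 - 1) = -5/2
p[3,6] = (3 - 3) / (6 - 3) = 0
p[1,3,6] = (0 - (-5/2)) / (6 - 1) = 1/2
p(s) = 8 + (-5/2)·(s - 1) + (1/2)·(s - 1)(s - 3)
Expanding: p(s) = (1/2)s^2 - (9/2)s + 12

p(s) = (1/2)s^2 - (9/2)s + 12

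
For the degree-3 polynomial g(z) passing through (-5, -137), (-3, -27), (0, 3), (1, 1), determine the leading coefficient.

1

Build the Lagrange basis polynomials:
L_0(z) = (z + 3)z(z - 1) / [-60] = -(1/60)z^3 - (1/30)z^2 + (1/20)z
L_1(z) = (z + 5)z(z - 1) / [24] = (1/24)z^3 + (1/6)z^2 - (5/24)z
L_2(z) = (z + 5)(z + 3)(z - 1) / [-15] = -(1/15)z^3 - (7/15)z^2 - (7/15)z + 1
L_3(z) = (z + 5)(z + 3)z / [24] = (1/24)z^3 + (1/3)z^2 + (5/8)z
g(z) = (-137)·L_0 + (-27)·L_1 + 3·L_2 + 1·L_3
Only the coefficient of z^3 is needed; take it from each L_i and combine:
(-137)·(-1/60) + (-27)·(1/24) + 3·(-1/15) + 1·(1/24) = 1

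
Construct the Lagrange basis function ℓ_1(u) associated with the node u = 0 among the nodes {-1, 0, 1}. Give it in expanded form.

ℓ_1(u) = -u^2 + 1

ℓ_1(u) = (u + 1)(u - 1) / [(1)·(-1)]
       = (u^2 - 1) / (-1)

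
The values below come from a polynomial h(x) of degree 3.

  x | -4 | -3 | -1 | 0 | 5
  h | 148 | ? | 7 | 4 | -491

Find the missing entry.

61

The 4 known values determine h uniquely (degree ≤ 3).
Evaluate each Lagrange basis at x = -3:
L_0(-3) = (-2)·(-3)·(-8)/[(-3)·(-4)·(-9)] = 4/9
L_1(-3) = (1)·(-3)·(-8)/[(3)·(-1)·(-6)] = 4/3
L_2(-3) = (1)·(-2)·(-8)/[(4)·(1)·(-5)] = -4/5
L_3(-3) = (1)·(-2)·(-3)/[(9)·(6)·(5)] = 1/45
Sum: 148·(4/9) + 7·(4/3) + 4·(-4/5) + (-491)·(1/45) = 61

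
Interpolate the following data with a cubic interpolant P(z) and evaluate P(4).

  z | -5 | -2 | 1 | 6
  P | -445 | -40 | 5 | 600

Using Newton's divided-difference form:
P[-5,-2] = (-40 - (-445)) / (-2 - (-5)) = 135
P[-2,1] = (5 - (-40)) / (1 - (-2)) = 15
P[1,6] = (600 - 5) / (6 - 1) = 119
P[-5,-2,1] = (15 - 135) / (1 - (-5)) = -20
P[-2,1,6] = (119 - 15) / (6 - (-2)) = 13
P[-5,-2,1,6] = (13 - (-20)) / (6 - (-5)) = 3
P(4) = -445 + 135·(9) + (-20)·(9)·(6) + 3·(9)·(6)·(3) = 176

176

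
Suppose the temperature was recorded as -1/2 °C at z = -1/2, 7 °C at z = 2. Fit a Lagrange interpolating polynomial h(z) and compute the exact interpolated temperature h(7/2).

23/2

L_0(7/2) = (3/2)/[(-5/2)] = -3/5
L_1(7/2) = (4)/[(5/2)] = 8/5
Sum: (-1/2)·(-3/5) + 7·(8/5) = 23/2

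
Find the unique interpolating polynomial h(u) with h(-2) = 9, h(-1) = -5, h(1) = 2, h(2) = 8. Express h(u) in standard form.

h(u) = -(5/4)u^3 + (10/3)u^2 + (19/4)u - 29/6

Newton's divided differences:
h[-2,-1] = (-5 - 9) / (-1 - (-2)) = -14
h[-1,1] = (2 - (-5)) / (1 - (-1)) = 7/2
h[1,2] = (8 - 2) / (2 - 1) = 6
h[-2,-1,1] = (7/2 - (-14)) / (1 - (-2)) = 35/6
h[-1,1,2] = (6 - 7/2) / (2 - (-1)) = 5/6
h[-2,-1,1,2] = (5/6 - 35/6) / (2 - (-2)) = -5/4
h(u) = 9 + (-14)·(u + 2) + (35/6)·(u + 2)(u + 1) + (-5/4)·(u + 2)(u + 1)(u - 1)
Expanding: h(u) = -(5/4)u^3 + (10/3)u^2 + (19/4)u - 29/6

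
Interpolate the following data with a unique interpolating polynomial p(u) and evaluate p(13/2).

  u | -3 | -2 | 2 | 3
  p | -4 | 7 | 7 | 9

1285/16

Evaluate each Lagrange basis at u = 13/2:
L_0(13/2) = (17/2)·(9/2)·(7/2)/[(-1)·(-5)·(-6)] = -357/80
L_1(13/2) = (19/2)·(9/2)·(7/2)/[(1)·(-4)·(-5)] = 1197/160
L_2(13/2) = (19/2)·(17/2)·(7/2)/[(5)·(4)·(-1)] = -2261/160
L_3(13/2) = (19/2)·(17/2)·(9/2)/[(6)·(5)·(1)] = 969/80
Sum: (-4)·(-357/80) + 7·(1197/160) + 7·(-2261/160) + 9·(969/80) = 1285/16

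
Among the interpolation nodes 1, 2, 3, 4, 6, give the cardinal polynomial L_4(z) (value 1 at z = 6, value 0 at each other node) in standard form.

L_4(z) = (z - 1)(z - 2)(z - 3)(z - 4) / [(5)·(4)·(3)·(2)]
       = (z^4 - 10z^3 + 35z^2 - 50z + 24) / (120)

L_4(z) = (1/120)z^4 - (1/12)z^3 + (7/24)z^2 - (5/12)z + 1/5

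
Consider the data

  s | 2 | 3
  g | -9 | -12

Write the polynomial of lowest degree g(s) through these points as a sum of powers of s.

L_0(s) = (s - 3) / [-1] = -s + 3
L_1(s) = (s - 2) / [1] = s - 2
g(s) = (-9)·L_0 + (-12)·L_1
  (-9)·L_0(s) = 9s - 27
  (-12)·L_1(s) = -12s + 24
Adding term by term: -3s - 3

g(s) = -3s - 3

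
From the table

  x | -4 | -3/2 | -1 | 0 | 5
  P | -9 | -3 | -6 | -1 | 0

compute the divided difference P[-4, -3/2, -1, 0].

P[-4,-3/2] = (-3 - (-9)) / (-3/2 - (-4)) = 12/5
P[-3/2,-1] = (-6 - (-3)) / (-1 - (-3/2)) = -6
P[-1,0] = (-1 - (-6)) / (0 - (-1)) = 5
P[-4,-3/2,-1] = (-6 - 12/5) / (-1 - (-4)) = -14/5
P[-3/2,-1,0] = (5 - (-6)) / (0 - (-3/2)) = 22/3
P[-4,-3/2,-1,0] = (22/3 - (-14/5)) / (0 - (-4)) = 38/15

38/15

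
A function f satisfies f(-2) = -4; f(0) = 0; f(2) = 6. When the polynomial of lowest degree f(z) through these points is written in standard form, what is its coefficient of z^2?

The leading coefficient equals the top divided difference f[-2,0,2].
f[-2,0] = (0 - (-4)) / (0 - (-2)) = 2
f[0,2] = (6 - 0) / (2 - 0) = 3
f[-2,0,2] = (3 - 2) / (2 - (-2)) = 1/4

1/4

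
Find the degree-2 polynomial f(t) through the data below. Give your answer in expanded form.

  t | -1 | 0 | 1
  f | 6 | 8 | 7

Newton's divided differences:
f[-1,0] = (8 - 6) / (0 - (-1)) = 2
f[0,1] = (7 - 8) / (1 - 0) = -1
f[-1,0,1] = (-1 - 2) / (1 - (-1)) = -3/2
f(t) = 6 + 2·(t + 1) + (-3/2)·(t + 1)t
Expanding: f(t) = -(3/2)t^2 + (1/2)t + 8

f(t) = -(3/2)t^2 + (1/2)t + 8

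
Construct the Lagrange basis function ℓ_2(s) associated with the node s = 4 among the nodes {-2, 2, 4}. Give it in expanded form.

ℓ_2(s) = (s + 2)(s - 2) / [(6)·(2)]
       = (s^2 - 4) / (12)

ℓ_2(s) = (1/12)s^2 - 1/3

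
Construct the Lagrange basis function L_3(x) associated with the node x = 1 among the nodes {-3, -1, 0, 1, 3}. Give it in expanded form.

L_3(x) = (x + 3)(x + 1)x(x - 3) / [(4)·(2)·(1)·(-2)]
       = (x^4 + x^3 - 9x^2 - 9x) / (-16)

L_3(x) = -(1/16)x^4 - (1/16)x^3 + (9/16)x^2 + (9/16)x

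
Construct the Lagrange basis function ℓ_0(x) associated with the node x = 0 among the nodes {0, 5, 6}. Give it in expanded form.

ℓ_0(x) = (1/30)x^2 - (11/30)x + 1

ℓ_0(x) = (x - 5)(x - 6) / [(-5)·(-6)]
       = (x^2 - 11x + 30) / (30)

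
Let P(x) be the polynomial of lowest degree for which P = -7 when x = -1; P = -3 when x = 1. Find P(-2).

-9

Evaluate each Lagrange basis at x = -2:
L_0(-2) = (-3)/[(-2)] = 3/2
L_1(-2) = (-1)/[(2)] = -1/2
Sum: (-7)·(3/2) + (-3)·(-1/2) = -9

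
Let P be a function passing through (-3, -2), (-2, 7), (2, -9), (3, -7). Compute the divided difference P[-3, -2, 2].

P[-3,-2] = (7 - (-2)) / (-2 - (-3)) = 9
P[-2,2] = (-9 - 7) / (2 - (-2)) = -4
P[-3,-2,2] = (-4 - 9) / (2 - (-3)) = -13/5

-13/5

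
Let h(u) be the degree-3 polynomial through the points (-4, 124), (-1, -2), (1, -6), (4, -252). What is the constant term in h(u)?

0

Build the Lagrange basis polynomials:
L_0(u) = (u + 1)(u - 1)(u - 4) / [-120] = -(1/120)u^3 + (1/30)u^2 + (1/120)u - 1/30
L_1(u) = (u + 4)(u - 1)(u - 4) / [30] = (1/30)u^3 - (1/30)u^2 - (8/15)u + 8/15
L_2(u) = (u + 4)(u + 1)(u - 4) / [-30] = -(1/30)u^3 - (1/30)u^2 + (8/15)u + 8/15
L_3(u) = (u + 4)(u + 1)(u - 1) / [120] = (1/120)u^3 + (1/30)u^2 - (1/120)u - 1/30
h(u) = 124·L_0 + (-2)·L_1 + (-6)·L_2 + (-252)·L_3
Only the constant term is needed; take it from each L_i and combine:
124·(-1/30) + (-2)·(8/15) + (-6)·(8/15) + (-252)·(-1/30) = 0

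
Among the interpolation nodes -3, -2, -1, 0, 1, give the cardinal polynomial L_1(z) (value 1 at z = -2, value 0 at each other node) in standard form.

L_1(z) = (z + 3)(z + 1)z(z - 1) / [(1)·(-1)·(-2)·(-3)]
       = (z^4 + 3z^3 - z^2 - 3z) / (-6)

L_1(z) = -(1/6)z^4 - (1/2)z^3 + (1/6)z^2 + (1/2)z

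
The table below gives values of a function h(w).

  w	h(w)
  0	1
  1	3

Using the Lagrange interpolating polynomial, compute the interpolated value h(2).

5

L_0(2) = (1)/[(-1)] = -1
L_1(2) = (2)/[(1)] = 2
Sum: 1·(-1) + 3·(2) = 5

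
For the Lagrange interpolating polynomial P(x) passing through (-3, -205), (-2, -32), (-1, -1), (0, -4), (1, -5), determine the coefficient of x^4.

-3

Build the Lagrange basis polynomials:
L_0(x) = (x + 2)(x + 1)x(x - 1) / [24] = (1/24)x^4 + (1/12)x^3 - (1/24)x^2 - (1/12)x
L_1(x) = (x + 3)(x + 1)x(x - 1) / [-6] = -(1/6)x^4 - (1/2)x^3 + (1/6)x^2 + (1/2)x
L_2(x) = (x + 3)(x + 2)x(x - 1) / [4] = (1/4)x^4 + x^3 + (1/4)x^2 - (3/2)x
L_3(x) = (x + 3)(x + 2)(x + 1)(x - 1) / [-6] = -(1/6)x^4 - (5/6)x^3 - (5/6)x^2 + (5/6)x + 1
L_4(x) = (x + 3)(x + 2)(x + 1)x / [24] = (1/24)x^4 + (1/4)x^3 + (11/24)x^2 + (1/4)x
P(x) = (-205)·L_0 + (-32)·L_1 + (-1)·L_2 + (-4)·L_3 + (-5)·L_4
Only the coefficient of x^4 is needed; take it from each L_i and combine:
(-205)·(1/24) + (-32)·(-1/6) + (-1)·(1/4) + (-4)·(-1/6) + (-5)·(1/24) = -3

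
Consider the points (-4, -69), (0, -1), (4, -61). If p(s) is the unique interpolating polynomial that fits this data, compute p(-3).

-40

L_0(-3) = (-3)·(-7)/[(-4)·(-8)] = 21/32
L_1(-3) = (1)·(-7)/[(4)·(-4)] = 7/16
L_2(-3) = (1)·(-3)/[(8)·(4)] = -3/32
Sum: (-69)·(21/32) + (-1)·(7/16) + (-61)·(-3/32) = -40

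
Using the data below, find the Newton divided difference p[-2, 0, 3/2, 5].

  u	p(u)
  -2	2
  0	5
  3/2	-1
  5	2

p[-2,0] = (5 - 2) / (0 - (-2)) = 3/2
p[0,3/2] = (-1 - 5) / (3/2 - 0) = -4
p[3/2,5] = (2 - (-1)) / (5 - 3/2) = 6/7
p[-2,0,3/2] = (-4 - 3/2) / (3/2 - (-2)) = -11/7
p[0,3/2,5] = (6/7 - (-4)) / (5 - 0) = 34/35
p[-2,0,3/2,5] = (34/35 - (-11/7)) / (5 - (-2)) = 89/245

89/245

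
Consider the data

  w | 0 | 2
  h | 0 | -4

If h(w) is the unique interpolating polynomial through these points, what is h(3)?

Evaluate each Lagrange basis at w = 3:
L_0(3) = (1)/[(-2)] = -1/2
L_1(3) = (3)/[(2)] = 3/2
Sum: 0 + (-4)·(3/2) = -6

-6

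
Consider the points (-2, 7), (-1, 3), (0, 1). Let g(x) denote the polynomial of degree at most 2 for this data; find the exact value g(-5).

Using Newton's divided-difference form:
g[-2,-1] = (3 - 7) / (-1 - (-2)) = -4
g[-1,0] = (1 - 3) / (0 - (-1)) = -2
g[-2,-1,0] = (-2 - (-4)) / (0 - (-2)) = 1
g(-5) = 7 + (-4)·(-3) + 1·(-3)·(-4) = 31

31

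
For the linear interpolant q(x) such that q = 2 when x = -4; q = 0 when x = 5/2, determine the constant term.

10/13

Build the Lagrange basis polynomials:
L_0(x) = (x - 5/2) / [-13/2] = -(2/13)x + 5/13
L_1(x) = (x + 4) / [13/2] = (2/13)x + 8/13
q(x) = 2·L_0 + 0·L_1
Only the constant term is needed; take it from each L_i and combine:
2·(5/13) + 0·(8/13) = 10/13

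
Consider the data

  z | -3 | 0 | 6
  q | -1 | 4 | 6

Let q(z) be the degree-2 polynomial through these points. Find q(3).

Evaluate each Lagrange basis at z = 3:
L_0(3) = (3)·(-3)/[(-3)·(-9)] = -1/3
L_1(3) = (6)·(-3)/[(3)·(-6)] = 1
L_2(3) = (6)·(3)/[(9)·(6)] = 1/3
Sum: (-1)·(-1/3) + 4·(1) + 6·(1/3) = 19/3

19/3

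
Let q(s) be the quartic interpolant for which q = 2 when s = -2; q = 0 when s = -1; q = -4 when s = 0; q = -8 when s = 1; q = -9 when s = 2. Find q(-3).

1

L_0(-3) = (-2)·(-3)·(-4)·(-5)/[(-1)·(-2)·(-3)·(-4)] = 5
L_1(-3) = (-1)·(-3)·(-4)·(-5)/[(1)·(-1)·(-2)·(-3)] = -10
L_2(-3) = (-1)·(-2)·(-4)·(-5)/[(2)·(1)·(-1)·(-2)] = 10
L_3(-3) = (-1)·(-2)·(-3)·(-5)/[(3)·(2)·(1)·(-1)] = -5
L_4(-3) = (-1)·(-2)·(-3)·(-4)/[(4)·(3)·(2)·(1)] = 1
Sum: 2·(5) + 0 + (-4)·(10) + (-8)·(-5) + (-9)·(1) = 1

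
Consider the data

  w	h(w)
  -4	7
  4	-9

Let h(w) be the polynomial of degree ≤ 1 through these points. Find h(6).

-13

Evaluate each Lagrange basis at w = 6:
L_0(6) = (2)/[(-8)] = -1/4
L_1(6) = (10)/[(8)] = 5/4
Sum: 7·(-1/4) + (-9)·(5/4) = -13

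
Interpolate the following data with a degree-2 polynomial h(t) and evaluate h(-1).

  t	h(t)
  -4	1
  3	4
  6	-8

Using Newton's divided-difference form:
h[-4,3] = (4 - 1) / (3 - (-4)) = 3/7
h[3,6] = (-8 - 4) / (6 - 3) = -4
h[-4,3,6] = (-4 - 3/7) / (6 - (-4)) = -31/70
h(-1) = 1 + (3/7)·(3) + (-31/70)·(3)·(-4) = 38/5

38/5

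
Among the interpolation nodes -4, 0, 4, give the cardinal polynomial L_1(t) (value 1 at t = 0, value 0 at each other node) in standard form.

L_1(t) = (t + 4)(t - 4) / [(4)·(-4)]
       = (t^2 - 16) / (-16)

L_1(t) = -(1/16)t^2 + 1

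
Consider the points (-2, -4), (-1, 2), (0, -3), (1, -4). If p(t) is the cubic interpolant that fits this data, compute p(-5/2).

-253/16

Evaluate each Lagrange basis at t = -5/2:
L_0(-5/2) = (-3/2)·(-5/2)·(-7/2)/[(-1)·(-2)·(-3)] = 35/16
L_1(-5/2) = (-1/2)·(-5/2)·(-7/2)/[(1)·(-1)·(-2)] = -35/16
L_2(-5/2) = (-1/2)·(-3/2)·(-7/2)/[(2)·(1)·(-1)] = 21/16
L_3(-5/2) = (-1/2)·(-3/2)·(-5/2)/[(3)·(2)·(1)] = -5/16
Sum: (-4)·(35/16) + 2·(-35/16) + (-3)·(21/16) + (-4)·(-5/16) = -253/16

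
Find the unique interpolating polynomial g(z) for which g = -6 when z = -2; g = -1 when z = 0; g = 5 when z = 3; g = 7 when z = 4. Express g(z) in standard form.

g(z) = (1/60)z^3 - (7/60)z^2 + (11/5)z - 1

L_0(z) = z(z - 3)(z - 4) / [-60] = -(1/60)z^3 + (7/60)z^2 - (1/5)z
L_1(z) = (z + 2)(z - 3)(z - 4) / [24] = (1/24)z^3 - (5/24)z^2 - (1/12)z + 1
L_2(z) = (z + 2)z(z - 4) / [-15] = -(1/15)z^3 + (2/15)z^2 + (8/15)z
L_3(z) = (z + 2)z(z - 3) / [24] = (1/24)z^3 - (1/24)z^2 - (1/4)z
g(z) = (-6)·L_0 + (-1)·L_1 + 5·L_2 + 7·L_3
  (-6)·L_0(z) = (1/10)z^3 - (7/10)z^2 + (6/5)z
  (-1)·L_1(z) = -(1/24)z^3 + (5/24)z^2 + (1/12)z - 1
  5·L_2(z) = -(1/3)z^3 + (2/3)z^2 + (8/3)z
  7·L_3(z) = (7/24)z^3 - (7/24)z^2 - (7/4)z
Adding term by term: (1/60)z^3 - (7/60)z^2 + (11/5)z - 1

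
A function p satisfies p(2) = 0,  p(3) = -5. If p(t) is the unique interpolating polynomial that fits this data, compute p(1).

Evaluate each Lagrange basis at t = 1:
L_0(1) = (-2)/[(-1)] = 2
L_1(1) = (-1)/[(1)] = -1
Sum: 0 + (-5)·(-1) = 5

5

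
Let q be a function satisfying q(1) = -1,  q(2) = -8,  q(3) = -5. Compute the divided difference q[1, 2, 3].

q[1,2] = (-8 - (-1)) / (2 - 1) = -7
q[2,3] = (-5 - (-8)) / (3 - 2) = 3
q[1,2,3] = (3 - (-7)) / (3 - 1) = 5

5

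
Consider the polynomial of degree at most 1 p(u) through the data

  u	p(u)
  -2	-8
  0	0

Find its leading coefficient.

4

The leading coefficient equals the top divided difference p[-2,0].
p[-2,0] = (0 - (-8)) / (0 - (-2)) = 4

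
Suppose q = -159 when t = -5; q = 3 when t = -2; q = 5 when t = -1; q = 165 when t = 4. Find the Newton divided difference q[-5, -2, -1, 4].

2

q[-5,-2] = (3 - (-159)) / (-2 - (-5)) = 54
q[-2,-1] = (5 - 3) / (-1 - (-2)) = 2
q[-1,4] = (165 - 5) / (4 - (-1)) = 32
q[-5,-2,-1] = (2 - 54) / (-1 - (-5)) = -13
q[-2,-1,4] = (32 - 2) / (4 - (-2)) = 5
q[-5,-2,-1,4] = (5 - (-13)) / (4 - (-5)) = 2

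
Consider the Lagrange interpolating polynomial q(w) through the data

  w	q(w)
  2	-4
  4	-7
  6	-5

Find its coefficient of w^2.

5/8

The leading coefficient equals the top divided difference q[2,4,6].
q[2,4] = (-7 - (-4)) / (4 - 2) = -3/2
q[4,6] = (-5 - (-7)) / (6 - 4) = 1
q[2,4,6] = (1 - (-3/2)) / (6 - 2) = 5/8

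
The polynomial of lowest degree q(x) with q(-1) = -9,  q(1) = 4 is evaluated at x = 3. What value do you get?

L_0(3) = (2)/[(-2)] = -1
L_1(3) = (4)/[(2)] = 2
Sum: (-9)·(-1) + 4·(2) = 17

17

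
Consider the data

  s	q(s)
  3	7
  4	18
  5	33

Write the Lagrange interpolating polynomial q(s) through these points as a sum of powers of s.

q(s) = 2s^2 - 3s - 2

Build the Lagrange basis polynomials:
L_0(s) = (s - 4)(s - 5) / [2] = (1/2)s^2 - (9/2)s + 10
L_1(s) = (s - 3)(s - 5) / [-1] = -s^2 + 8s - 15
L_2(s) = (s - 3)(s - 4) / [2] = (1/2)s^2 - (7/2)s + 6
q(s) = 7·L_0 + 18·L_1 + 33·L_2
  7·L_0(s) = (7/2)s^2 - (63/2)s + 70
  18·L_1(s) = -18s^2 + 144s - 270
  33·L_2(s) = (33/2)s^2 - (231/2)s + 198
Adding term by term: 2s^2 - 3s - 2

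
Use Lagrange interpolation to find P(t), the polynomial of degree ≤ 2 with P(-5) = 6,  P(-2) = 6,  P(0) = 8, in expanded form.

L_0(t) = (t + 2)t / [15] = (1/15)t^2 + (2/15)t
L_1(t) = (t + 5)t / [-6] = -(1/6)t^2 - (5/6)t
L_2(t) = (t + 5)(t + 2) / [10] = (1/10)t^2 + (7/10)t + 1
P(t) = 6·L_0 + 6·L_1 + 8·L_2
  6·L_0(t) = (2/5)t^2 + (4/5)t
  6·L_1(t) = -t^2 - 5t
  8·L_2(t) = (4/5)t^2 + (28/5)t + 8
Adding term by term: (1/5)t^2 + (7/5)t + 8

P(t) = (1/5)t^2 + (7/5)t + 8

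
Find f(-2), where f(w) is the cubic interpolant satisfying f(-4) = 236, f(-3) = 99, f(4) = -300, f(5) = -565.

L_0(-2) = (1)·(-6)·(-7)/[(-1)·(-8)·(-9)] = -7/12
L_1(-2) = (2)·(-6)·(-7)/[(1)·(-7)·(-8)] = 3/2
L_2(-2) = (2)·(1)·(-7)/[(8)·(7)·(-1)] = 1/4
L_3(-2) = (2)·(1)·(-6)/[(9)·(8)·(1)] = -1/6
Sum: 236·(-7/12) + 99·(3/2) + (-300)·(1/4) + (-565)·(-1/6) = 30

30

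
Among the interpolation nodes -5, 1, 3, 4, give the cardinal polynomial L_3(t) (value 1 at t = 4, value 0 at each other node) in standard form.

L_3(t) = (t + 5)(t - 1)(t - 3) / [(9)·(3)·(1)]
       = (t^3 + t^2 - 17t + 15) / (27)

L_3(t) = (1/27)t^3 + (1/27)t^2 - (17/27)t + 5/9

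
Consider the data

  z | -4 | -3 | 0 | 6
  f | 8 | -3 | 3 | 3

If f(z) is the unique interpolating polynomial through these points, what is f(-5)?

1043/36

L_0(-5) = (-2)·(-5)·(-11)/[(-1)·(-4)·(-10)] = 11/4
L_1(-5) = (-1)·(-5)·(-11)/[(1)·(-3)·(-9)] = -55/27
L_2(-5) = (-1)·(-2)·(-11)/[(4)·(3)·(-6)] = 11/36
L_3(-5) = (-1)·(-2)·(-5)/[(10)·(9)·(6)] = -1/54
Sum: 8·(11/4) + (-3)·(-55/27) + 3·(11/36) + 3·(-1/54) = 1043/36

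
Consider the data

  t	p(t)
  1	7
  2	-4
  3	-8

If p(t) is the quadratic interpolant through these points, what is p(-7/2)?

1145/8

Evaluate each Lagrange basis at t = -7/2:
L_0(-7/2) = (-11/2)·(-13/2)/[(-1)·(-2)] = 143/8
L_1(-7/2) = (-9/2)·(-13/2)/[(1)·(-1)] = -117/4
L_2(-7/2) = (-9/2)·(-11/2)/[(2)·(1)] = 99/8
Sum: 7·(143/8) + (-4)·(-117/4) + (-8)·(99/8) = 1145/8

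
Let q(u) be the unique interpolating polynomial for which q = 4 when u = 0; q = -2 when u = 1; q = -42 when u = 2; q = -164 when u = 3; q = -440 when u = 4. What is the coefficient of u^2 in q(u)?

Build the Lagrange basis polynomials:
L_0(u) = (u - 1)(u - 2)(u - 3)(u - 4) / [24] = (1/24)u^4 - (5/12)u^3 + (35/24)u^2 - (25/12)u + 1
L_1(u) = u(u - 2)(u - 3)(u - 4) / [-6] = -(1/6)u^4 + (3/2)u^3 - (13/3)u^2 + 4u
L_2(u) = u(u - 1)(u - 3)(u - 4) / [4] = (1/4)u^4 - 2u^3 + (19/4)u^2 - 3u
L_3(u) = u(u - 1)(u - 2)(u - 4) / [-6] = -(1/6)u^4 + (7/6)u^3 - (7/3)u^2 + (4/3)u
L_4(u) = u(u - 1)(u - 2)(u - 3) / [24] = (1/24)u^4 - (1/4)u^3 + (11/24)u^2 - (1/4)u
q(u) = 4·L_0 + (-2)·L_1 + (-42)·L_2 + (-164)·L_3 + (-440)·L_4
Only the coefficient of u^2 is needed; take it from each L_i and combine:
4·(35/24) + (-2)·(-13/3) + (-42)·(19/4) + (-164)·(-7/3) + (-440)·(11/24) = -4

-4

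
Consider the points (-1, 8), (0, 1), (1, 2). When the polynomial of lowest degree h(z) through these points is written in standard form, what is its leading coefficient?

Build the Lagrange basis polynomials:
L_0(z) = z(z - 1) / [2] = (1/2)z^2 - (1/2)z
L_1(z) = (z + 1)(z - 1) / [-1] = -z^2 + 1
L_2(z) = (z + 1)z / [2] = (1/2)z^2 + (1/2)z
h(z) = 8·L_0 + 1·L_1 + 2·L_2
Only the coefficient of z^2 is needed; take it from each L_i and combine:
8·(1/2) + 1·(-1) + 2·(1/2) = 4

4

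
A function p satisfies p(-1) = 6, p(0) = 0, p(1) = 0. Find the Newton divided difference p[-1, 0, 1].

3

p[-1,0] = (0 - 6) / (0 - (-1)) = -6
p[0,1] = (0 - 0) / (1 - 0) = 0
p[-1,0,1] = (0 - (-6)) / (1 - (-1)) = 3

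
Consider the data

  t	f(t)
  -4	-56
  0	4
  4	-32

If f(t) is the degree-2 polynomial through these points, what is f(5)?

Evaluate each Lagrange basis at t = 5:
L_0(5) = (5)·(1)/[(-4)·(-8)] = 5/32
L_1(5) = (9)·(1)/[(4)·(-4)] = -9/16
L_2(5) = (9)·(5)/[(8)·(4)] = 45/32
Sum: (-56)·(5/32) + 4·(-9/16) + (-32)·(45/32) = -56

-56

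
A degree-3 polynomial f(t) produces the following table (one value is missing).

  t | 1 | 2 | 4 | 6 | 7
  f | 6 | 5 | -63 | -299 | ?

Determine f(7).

-510

The 4 known values determine f uniquely (degree ≤ 3).
Evaluate each Lagrange basis at t = 7:
L_0(7) = (5)·(3)·(1)/[(-1)·(-3)·(-5)] = -1
L_1(7) = (6)·(3)·(1)/[(1)·(-2)·(-4)] = 9/4
L_2(7) = (6)·(5)·(1)/[(3)·(2)·(-2)] = -5/2
L_3(7) = (6)·(5)·(3)/[(5)·(4)·(2)] = 9/4
Sum: 6·(-1) + 5·(9/4) + (-63)·(-5/2) + (-299)·(9/4) = -510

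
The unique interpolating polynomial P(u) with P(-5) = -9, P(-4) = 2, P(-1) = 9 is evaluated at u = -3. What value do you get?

L_0(-3) = (1)·(-2)/[(-1)·(-4)] = -1/2
L_1(-3) = (2)·(-2)/[(1)·(-3)] = 4/3
L_2(-3) = (2)·(1)/[(4)·(3)] = 1/6
Sum: (-9)·(-1/2) + 2·(4/3) + 9·(1/6) = 26/3

26/3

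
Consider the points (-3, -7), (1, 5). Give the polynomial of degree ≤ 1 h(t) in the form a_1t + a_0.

Build the Lagrange basis polynomials:
L_0(t) = (t - 1) / [-4] = -(1/4)t + 1/4
L_1(t) = (t + 3) / [4] = (1/4)t + 3/4
h(t) = (-7)·L_0 + 5·L_1
  (-7)·L_0(t) = (7/4)t - 7/4
  5·L_1(t) = (5/4)t + 15/4
Adding term by term: 3t + 2

h(t) = 3t + 2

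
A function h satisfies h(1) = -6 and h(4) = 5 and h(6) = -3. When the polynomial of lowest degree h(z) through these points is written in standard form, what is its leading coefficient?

The leading coefficient equals the top divided difference h[1,4,6].
h[1,4] = (5 - (-6)) / (4 - 1) = 11/3
h[4,6] = (-3 - 5) / (6 - 4) = -4
h[1,4,6] = (-4 - 11/3) / (6 - 1) = -23/15

-23/15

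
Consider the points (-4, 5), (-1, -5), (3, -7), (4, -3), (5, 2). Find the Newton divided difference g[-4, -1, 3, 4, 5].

-1/70

g[-4,-1] = (-5 - 5) / (-1 - (-4)) = -10/3
g[-1,3] = (-7 - (-5)) / (3 - (-1)) = -1/2
g[3,4] = (-3 - (-7)) / (4 - 3) = 4
g[4,5] = (2 - (-3)) / (5 - 4) = 5
g[-4,-1,3] = (-1/2 - (-10/3)) / (3 - (-4)) = 17/42
g[-1,3,4] = (4 - (-1/2)) / (4 - (-1)) = 9/10
g[3,4,5] = (5 - 4) / (5 - 3) = 1/2
g[-4,-1,3,4] = (9/10 - 17/42) / (4 - (-4)) = 13/210
g[-1,3,4,5] = (1/2 - 9/10) / (5 - (-1)) = -1/15
g[-4,-1,3,4,5] = (-1/15 - 13/210) / (5 - (-4)) = -1/70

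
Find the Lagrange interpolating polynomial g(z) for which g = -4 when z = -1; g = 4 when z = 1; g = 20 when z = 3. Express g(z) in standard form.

g(z) = z^2 + 4z - 1

Build the Lagrange basis polynomials:
L_0(z) = (z - 1)(z - 3) / [8] = (1/8)z^2 - (1/2)z + 3/8
L_1(z) = (z + 1)(z - 3) / [-4] = -(1/4)z^2 + (1/2)z + 3/4
L_2(z) = (z + 1)(z - 1) / [8] = (1/8)z^2 - 1/8
g(z) = (-4)·L_0 + 4·L_1 + 20·L_2
  (-4)·L_0(z) = -(1/2)z^2 + 2z - 3/2
  4·L_1(z) = -z^2 + 2z + 3
  20·L_2(z) = (5/2)z^2 - 5/2
Adding term by term: z^2 + 4z - 1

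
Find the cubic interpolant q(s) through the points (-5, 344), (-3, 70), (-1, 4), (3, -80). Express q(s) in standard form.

q(s) = -3s^3 - s^2 + 2s + 4

L_0(s) = (s + 3)(s + 1)(s - 3) / [-64] = -(1/64)s^3 - (1/64)s^2 + (9/64)s + 9/64
L_1(s) = (s + 5)(s + 1)(s - 3) / [24] = (1/24)s^3 + (1/8)s^2 - (13/24)s - 5/8
L_2(s) = (s + 5)(s + 3)(s - 3) / [-32] = -(1/32)s^3 - (5/32)s^2 + (9/32)s + 45/32
L_3(s) = (s + 5)(s + 3)(s + 1) / [192] = (1/192)s^3 + (3/64)s^2 + (23/192)s + 5/64
q(s) = 344·L_0 + 70·L_1 + 4·L_2 + (-80)·L_3
  344·L_0(s) = -(43/8)s^3 - (43/8)s^2 + (387/8)s + 387/8
  70·L_1(s) = (35/12)s^3 + (35/4)s^2 - (455/12)s - 175/4
  4·L_2(s) = -(1/8)s^3 - (5/8)s^2 + (9/8)s + 45/8
  (-80)·L_3(s) = -(5/12)s^3 - (15/4)s^2 - (115/12)s - 25/4
Adding term by term: -3s^3 - s^2 + 2s + 4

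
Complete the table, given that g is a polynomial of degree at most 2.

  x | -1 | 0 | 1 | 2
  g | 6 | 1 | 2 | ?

9

The 3 known values determine g uniquely (degree ≤ 2).
Evaluate each Lagrange basis at x = 2:
L_0(2) = (2)·(1)/[(-1)·(-2)] = 1
L_1(2) = (3)·(1)/[(1)·(-1)] = -3
L_2(2) = (3)·(2)/[(2)·(1)] = 3
Sum: 6·(1) + 1·(-3) + 2·(3) = 9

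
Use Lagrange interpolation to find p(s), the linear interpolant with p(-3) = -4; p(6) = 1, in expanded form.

Build the Lagrange basis polynomials:
L_0(s) = (s - 6) / [-9] = -(1/9)s + 2/3
L_1(s) = (s + 3) / [9] = (1/9)s + 1/3
p(s) = (-4)·L_0 + 1·L_1
  (-4)·L_0(s) = (4/9)s - 8/3
  1·L_1(s) = (1/9)s + 1/3
Adding term by term: (5/9)s - 7/3

p(s) = (5/9)s - 7/3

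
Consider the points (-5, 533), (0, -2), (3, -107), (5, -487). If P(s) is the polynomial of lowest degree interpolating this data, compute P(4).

L_0(4) = (4)·(1)·(-1)/[(-5)·(-8)·(-10)] = 1/100
L_1(4) = (9)·(1)·(-1)/[(5)·(-3)·(-5)] = -3/25
L_2(4) = (9)·(4)·(-1)/[(8)·(3)·(-2)] = 3/4
L_3(4) = (9)·(4)·(1)/[(10)·(5)·(2)] = 9/25
Sum: 533·(1/100) + (-2)·(-3/25) + (-107)·(3/4) + (-487)·(9/25) = -250

-250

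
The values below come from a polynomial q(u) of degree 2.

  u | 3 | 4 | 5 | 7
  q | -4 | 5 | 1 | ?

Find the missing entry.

The 3 known values determine q uniquely (degree ≤ 2).
Evaluate each Lagrange basis at u = 7:
L_0(7) = (3)·(2)/[(-1)·(-2)] = 3
L_1(7) = (4)·(2)/[(1)·(-1)] = -8
L_2(7) = (4)·(3)/[(2)·(1)] = 6
Sum: (-4)·(3) + 5·(-8) + 1·(6) = -46

-46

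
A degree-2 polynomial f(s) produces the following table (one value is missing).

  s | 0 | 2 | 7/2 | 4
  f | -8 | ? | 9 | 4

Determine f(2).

90/7

The 3 known values determine f uniquely (degree ≤ 2).
Evaluate each Lagrange basis at s = 2:
L_0(2) = (-3/2)·(-2)/[(-7/2)·(-4)] = 3/14
L_1(2) = (2)·(-2)/[(7/2)·(-1/2)] = 16/7
L_2(2) = (2)·(-3/2)/[(4)·(1/2)] = -3/2
Sum: (-8)·(3/14) + 9·(16/7) + 4·(-3/2) = 90/7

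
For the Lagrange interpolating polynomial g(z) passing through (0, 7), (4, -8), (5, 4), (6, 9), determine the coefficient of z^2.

105/8

Build the Lagrange basis polynomials:
L_0(z) = (z - 4)(z - 5)(z - 6) / [-120] = -(1/120)z^3 + (1/8)z^2 - (37/60)z + 1
L_1(z) = z(z - 5)(z - 6) / [8] = (1/8)z^3 - (11/8)z^2 + (15/4)z
L_2(z) = z(z - 4)(z - 6) / [-5] = -(1/5)z^3 + 2z^2 - (24/5)z
L_3(z) = z(z - 4)(z - 5) / [12] = (1/12)z^3 - (3/4)z^2 + (5/3)z
g(z) = 7·L_0 + (-8)·L_1 + 4·L_2 + 9·L_3
Only the coefficient of z^2 is needed; take it from each L_i and combine:
7·(1/8) + (-8)·(-11/8) + 4·(2) + 9·(-3/4) = 105/8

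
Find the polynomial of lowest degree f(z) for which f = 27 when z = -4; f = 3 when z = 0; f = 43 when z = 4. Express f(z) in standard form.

f(z) = 2z^2 + 2z + 3

Build the Lagrange basis polynomials:
L_0(z) = z(z - 4) / [32] = (1/32)z^2 - (1/8)z
L_1(z) = (z + 4)(z - 4) / [-16] = -(1/16)z^2 + 1
L_2(z) = (z + 4)z / [32] = (1/32)z^2 + (1/8)z
f(z) = 27·L_0 + 3·L_1 + 43·L_2
  27·L_0(z) = (27/32)z^2 - (27/8)z
  3·L_1(z) = -(3/16)z^2 + 3
  43·L_2(z) = (43/32)z^2 + (43/8)z
Adding term by term: 2z^2 + 2z + 3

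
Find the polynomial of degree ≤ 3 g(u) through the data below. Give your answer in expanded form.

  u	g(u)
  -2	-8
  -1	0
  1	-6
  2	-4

g(u) = (4/3)u^3 - u^2 - (13/3)u - 2

Newton's divided differences:
g[-2,-1] = (0 - (-8)) / (-1 - (-2)) = 8
g[-1,1] = (-6 - 0) / (1 - (-1)) = -3
g[1,2] = (-4 - (-6)) / (2 - 1) = 2
g[-2,-1,1] = (-3 - 8) / (1 - (-2)) = -11/3
g[-1,1,2] = (2 - (-3)) / (2 - (-1)) = 5/3
g[-2,-1,1,2] = (5/3 - (-11/3)) / (2 - (-2)) = 4/3
g(u) = -8 + 8·(u + 2) + (-11/3)·(u + 2)(u + 1) + (4/3)·(u + 2)(u + 1)(u - 1)
Expanding: g(u) = (4/3)u^3 - u^2 - (13/3)u - 2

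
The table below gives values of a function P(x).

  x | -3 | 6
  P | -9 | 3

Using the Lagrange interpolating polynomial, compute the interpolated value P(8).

17/3

Evaluate each Lagrange basis at x = 8:
L_0(8) = (2)/[(-9)] = -2/9
L_1(8) = (11)/[(9)] = 11/9
Sum: (-9)·(-2/9) + 3·(11/9) = 17/3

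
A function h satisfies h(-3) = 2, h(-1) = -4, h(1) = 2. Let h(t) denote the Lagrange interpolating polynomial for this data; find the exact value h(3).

L_0(3) = (4)·(2)/[(-2)·(-4)] = 1
L_1(3) = (6)·(2)/[(2)·(-2)] = -3
L_2(3) = (6)·(4)/[(4)·(2)] = 3
Sum: 2·(1) + (-4)·(-3) + 2·(3) = 20

20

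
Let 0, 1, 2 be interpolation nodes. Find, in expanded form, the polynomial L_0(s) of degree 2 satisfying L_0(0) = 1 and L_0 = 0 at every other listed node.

L_0(s) = (1/2)s^2 - (3/2)s + 1

L_0(s) = (s - 1)(s - 2) / [(-1)·(-2)]
       = (s^2 - 3s + 2) / (2)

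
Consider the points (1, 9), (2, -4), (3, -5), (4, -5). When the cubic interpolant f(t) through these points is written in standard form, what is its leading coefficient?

-11/6

The leading coefficient equals the top divided difference f[1,2,3,4].
f[1,2] = (-4 - 9) / (2 - 1) = -13
f[2,3] = (-5 - (-4)) / (3 - 2) = -1
f[3,4] = (-5 - (-5)) / (4 - 3) = 0
f[1,2,3] = (-1 - (-13)) / (3 - 1) = 6
f[2,3,4] = (0 - (-1)) / (4 - 2) = 1/2
f[1,2,3,4] = (1/2 - 6) / (4 - 1) = -11/6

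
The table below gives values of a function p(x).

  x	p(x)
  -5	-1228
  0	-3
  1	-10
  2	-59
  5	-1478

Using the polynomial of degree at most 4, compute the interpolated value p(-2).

Evaluate each Lagrange basis at x = -2:
L_0(-2) = (-2)·(-3)·(-4)·(-7)/[(-5)·(-6)·(-7)·(-10)] = 2/25
L_1(-2) = (3)·(-3)·(-4)·(-7)/[(5)·(-1)·(-2)·(-5)] = 126/25
L_2(-2) = (3)·(-2)·(-4)·(-7)/[(6)·(1)·(-1)·(-4)] = -7
L_3(-2) = (3)·(-2)·(-3)·(-7)/[(7)·(2)·(1)·(-3)] = 3
L_4(-2) = (3)·(-2)·(-3)·(-4)/[(10)·(5)·(4)·(3)] = -3/25
Sum: (-1228)·(2/25) + (-3)·(126/25) + (-10)·(-7) + (-59)·(3) + (-1478)·(-3/25) = -43

-43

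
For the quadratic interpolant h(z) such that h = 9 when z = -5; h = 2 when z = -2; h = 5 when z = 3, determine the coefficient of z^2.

The leading coefficient equals the top divided difference h[-5,-2,3].
h[-5,-2] = (2 - 9) / (-2 - (-5)) = -7/3
h[-2,3] = (5 - 2) / (3 - (-2)) = 3/5
h[-5,-2,3] = (3/5 - (-7/3)) / (3 - (-5)) = 11/30

11/30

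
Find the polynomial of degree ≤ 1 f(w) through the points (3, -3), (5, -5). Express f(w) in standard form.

Build the Lagrange basis polynomials:
L_0(w) = (w - 5) / [-2] = -(1/2)w + 5/2
L_1(w) = (w - 3) / [2] = (1/2)w - 3/2
f(w) = (-3)·L_0 + (-5)·L_1
  (-3)·L_0(w) = (3/2)w - 15/2
  (-5)·L_1(w) = -(5/2)w + 15/2
Adding term by term: -w

f(w) = -w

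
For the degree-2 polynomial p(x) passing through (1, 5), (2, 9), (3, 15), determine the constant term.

Build the Lagrange basis polynomials:
L_0(x) = (x - 2)(x - 3) / [2] = (1/2)x^2 - (5/2)x + 3
L_1(x) = (x - 1)(x - 3) / [-1] = -x^2 + 4x - 3
L_2(x) = (x - 1)(x - 2) / [2] = (1/2)x^2 - (3/2)x + 1
p(x) = 5·L_0 + 9·L_1 + 15·L_2
Only the constant term is needed; take it from each L_i and combine:
5·(3) + 9·(-3) + 15·(1) = 3

3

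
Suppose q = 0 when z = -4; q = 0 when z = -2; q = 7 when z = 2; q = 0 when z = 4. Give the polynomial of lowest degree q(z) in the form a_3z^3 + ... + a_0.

L_0(z) = (z + 2)(z - 2)(z - 4) / [-96] = -(1/96)z^3 + (1/24)z^2 + (1/24)z - 1/6
L_1(z) = (z + 4)(z - 2)(z - 4) / [48] = (1/48)z^3 - (1/24)z^2 - (1/3)z + 2/3
L_2(z) = (z + 4)(z + 2)(z - 4) / [-48] = -(1/48)z^3 - (1/24)z^2 + (1/3)z + 2/3
L_3(z) = (z + 4)(z + 2)(z - 2) / [96] = (1/96)z^3 + (1/24)z^2 - (1/24)z - 1/6
q(z) = 0·L_0 + 0·L_1 + 7·L_2 + 0·L_3
  0·L_0(z) = 0
  0·L_1(z) = 0
  7·L_2(z) = -(7/48)z^3 - (7/24)z^2 + (7/3)z + 14/3
  0·L_3(z) = 0
Adding term by term: -(7/48)z^3 - (7/24)z^2 + (7/3)z + 14/3

q(z) = -(7/48)z^3 - (7/24)z^2 + (7/3)z + 14/3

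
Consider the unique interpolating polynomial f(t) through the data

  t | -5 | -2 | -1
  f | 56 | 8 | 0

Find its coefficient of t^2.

2

The leading coefficient equals the top divided difference f[-5,-2,-1].
f[-5,-2] = (8 - 56) / (-2 - (-5)) = -16
f[-2,-1] = (0 - 8) / (-1 - (-2)) = -8
f[-5,-2,-1] = (-8 - (-16)) / (-1 - (-5)) = 2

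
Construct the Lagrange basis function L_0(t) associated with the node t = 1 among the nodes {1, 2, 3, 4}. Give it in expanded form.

L_0(t) = -(1/6)t^3 + (3/2)t^2 - (13/3)t + 4

L_0(t) = (t - 2)(t - 3)(t - 4) / [(-1)·(-2)·(-3)]
       = (t^3 - 9t^2 + 26t - 24) / (-6)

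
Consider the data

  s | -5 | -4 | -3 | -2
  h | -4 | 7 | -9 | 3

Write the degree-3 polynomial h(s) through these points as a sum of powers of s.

L_0(s) = (s + 4)(s + 3)(s + 2) / [-6] = -(1/6)s^3 - (3/2)s^2 - (13/3)s - 4
L_1(s) = (s + 5)(s + 3)(s + 2) / [2] = (1/2)s^3 + 5s^2 + (31/2)s + 15
L_2(s) = (s + 5)(s + 4)(s + 2) / [-2] = -(1/2)s^3 - (11/2)s^2 - 19s - 20
L_3(s) = (s + 5)(s + 4)(s + 3) / [6] = (1/6)s^3 + 2s^2 + (47/6)s + 10
h(s) = (-4)·L_0 + 7·L_1 + (-9)·L_2 + 3·L_3
  (-4)·L_0(s) = (2/3)s^3 + 6s^2 + (52/3)s + 16
  7·L_1(s) = (7/2)s^3 + 35s^2 + (217/2)s + 105
  (-9)·L_2(s) = (9/2)s^3 + (99/2)s^2 + 171s + 180
  3·L_3(s) = (1/2)s^3 + 6s^2 + (47/2)s + 30
Adding term by term: (55/6)s^3 + (193/2)s^2 + (961/3)s + 331

h(s) = (55/6)s^3 + (193/2)s^2 + (961/3)s + 331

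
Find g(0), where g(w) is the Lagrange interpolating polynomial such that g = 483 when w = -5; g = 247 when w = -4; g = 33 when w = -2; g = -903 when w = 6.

Evaluate each Lagrange basis at w = 0:
L_0(0) = (4)·(2)·(-6)/[(-1)·(-3)·(-11)] = 16/11
L_1(0) = (5)·(2)·(-6)/[(1)·(-2)·(-10)] = -3
L_2(0) = (5)·(4)·(-6)/[(3)·(2)·(-8)] = 5/2
L_3(0) = (5)·(4)·(2)/[(11)·(10)·(8)] = 1/22
Sum: 483·(16/11) + 247·(-3) + 33·(5/2) + (-903)·(1/22) = 3

3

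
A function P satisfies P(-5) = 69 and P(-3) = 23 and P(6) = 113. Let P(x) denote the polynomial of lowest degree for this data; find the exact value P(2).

13

Using Newton's divided-difference form:
P[-5,-3] = (23 - 69) / (-3 - (-5)) = -23
P[-3,6] = (113 - 23) / (6 - (-3)) = 10
P[-5,-3,6] = (10 - (-23)) / (6 - (-5)) = 3
P(2) = 69 + (-23)·(7) + 3·(7)·(5) = 13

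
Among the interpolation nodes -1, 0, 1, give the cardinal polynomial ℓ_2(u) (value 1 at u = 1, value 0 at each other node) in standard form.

ℓ_2(u) = (u + 1)u / [(2)·(1)]
       = (u^2 + u) / (2)

ℓ_2(u) = (1/2)u^2 + (1/2)u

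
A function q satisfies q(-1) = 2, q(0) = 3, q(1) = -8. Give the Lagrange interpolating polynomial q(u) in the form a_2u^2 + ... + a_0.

L_0(u) = u(u - 1) / [2] = (1/2)u^2 - (1/2)u
L_1(u) = (u + 1)(u - 1) / [-1] = -u^2 + 1
L_2(u) = (u + 1)u / [2] = (1/2)u^2 + (1/2)u
q(u) = 2·L_0 + 3·L_1 + (-8)·L_2
  2·L_0(u) = u^2 - u
  3·L_1(u) = -3u^2 + 3
  (-8)·L_2(u) = -4u^2 - 4u
Adding term by term: -6u^2 - 5u + 3

q(u) = -6u^2 - 5u + 3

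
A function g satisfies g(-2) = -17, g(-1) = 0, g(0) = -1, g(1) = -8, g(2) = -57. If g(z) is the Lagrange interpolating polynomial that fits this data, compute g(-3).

-112

Evaluate each Lagrange basis at z = -3:
L_0(-3) = (-2)·(-3)·(-4)·(-5)/[(-1)·(-2)·(-3)·(-4)] = 5
L_1(-3) = (-1)·(-3)·(-4)·(-5)/[(1)·(-1)·(-2)·(-3)] = -10
L_2(-3) = (-1)·(-2)·(-4)·(-5)/[(2)·(1)·(-1)·(-2)] = 10
L_3(-3) = (-1)·(-2)·(-3)·(-5)/[(3)·(2)·(1)·(-1)] = -5
L_4(-3) = (-1)·(-2)·(-3)·(-4)/[(4)·(3)·(2)·(1)] = 1
Sum: (-17)·(5) + 0 + (-1)·(10) + (-8)·(-5) + (-57)·(1) = -112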